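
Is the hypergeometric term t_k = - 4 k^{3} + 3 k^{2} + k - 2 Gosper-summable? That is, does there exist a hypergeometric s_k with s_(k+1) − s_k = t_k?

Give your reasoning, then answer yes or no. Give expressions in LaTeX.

r(k) = (4*k**3 + 9*k**2 + 5*k + 2)/(4*k**3 - 3*k**2 - k + 2) after simplifying.
Factor: A=1; B=1; C=k**3 - 3*k**2/4 - k/4 + 1/2.
Set up (1)·f(k+1) − (1)·f(k) − (k**3 - 3*k**2/4 - k/4 + 1/2) = 0.
Degrees (0,0,3) ⇒ d ≤ 4.
Match coefficients ⇒ f(k) = k*(k**3 - 3*k**2 + 2*k + 2)/4.
Then R = B(k−1)f/C = k*(k**3 - 3*k**2 + 2*k + 2)/(4*k**3 - 3*k**2 - k + 2), so s_k = R(k)·t_k = k*(-k**3 + 3*k**2 - 2*k - 2).
Δs = -4*k**3 + 3*k**2 + k - 2, as required.

Yes. s_k = k \left(- k^{3} + 3 k^{2} - 2 k - 2\right).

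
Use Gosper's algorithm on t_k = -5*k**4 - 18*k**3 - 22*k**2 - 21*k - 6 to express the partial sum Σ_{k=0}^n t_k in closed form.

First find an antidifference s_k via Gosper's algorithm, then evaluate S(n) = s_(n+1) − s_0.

The ratio is (5*k**4 + 38*k**3 + 106*k**2 + 139*k + 72)/(5*k**4 + 18*k**3 + 22*k**2 + 21*k + 6).
So A=1 and B=1, with C=k**4 + 18*k**3/5 + 22*k**2/5 + 21*k/5 + 6/5.
Need (1)·f(k+1) − (1)·f(k) = k**4 + 18*k**3/5 + 22*k**2/5 + 21*k/5 + 6/5.
From deg A=0, deg B=0, deg C=4: d=5.
Solving with deg f ≤ 5: f(k) = k*(k**4 + 2*k**3 + 4*k - 1)/5.
R(k) = B(k−1)·f(k)/C(k) = k*(k**4 + 2*k**3 + 4*k - 1)/(5*k**4 + 18*k**3 + 22*k**2 + 21*k + 6); s_k = R·t_k = k*(-k**4 - 2*k**3 - 4*k + 1).
s_(k+1) − s_k = -5*k**4 - 18*k**3 - 22*k**2 - 21*k - 6 = t_k.
s_(n+1) = -n**5 - 7*n**4 - 18*n**3 - 26*n**2 - 20*n - 6 and s_(0) = 0, so S(n) = -n**5 - 7*n**4 - 18*n**3 - 26*n**2 - 20*n - 6.

S(n) = -n**5 - 7*n**4 - 18*n**3 - 26*n**2 - 20*n - 6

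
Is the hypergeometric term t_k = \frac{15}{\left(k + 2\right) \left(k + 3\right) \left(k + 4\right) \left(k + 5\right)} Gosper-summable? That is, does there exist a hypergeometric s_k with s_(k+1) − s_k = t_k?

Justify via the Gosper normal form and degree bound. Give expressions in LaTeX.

Yes. s_k = \frac{5 k \left(k^{2} + 9 k + 26\right)}{24 \left(k + 2\right) \left(k + 3\right) \left(k + 4\right)}.

Step 1: r(k) = (k + 2)/(k + 6).
A = k + 2, B = k + 6, C = 1.
Solve (k + 2)·f(k+1) − (k + 5)·f(k) = 1.
d = 3 from the (1,1,0) case.
Coefficient equations give f(k) = k*(k**2 + 9*k + 26)/72.
Certificate R = B(k−1)f/C = k*(k + 5)*(k**2 + 9*k + 26)/72 gives s_k = 5*k*(k**2 + 9*k + 26)/(24*(k + 2)*(k + 3)*(k + 4)).
s_(k+1) − s_k = 15/(k**4 + 14*k**3 + 71*k**2 + 154*k + 120) = t_k.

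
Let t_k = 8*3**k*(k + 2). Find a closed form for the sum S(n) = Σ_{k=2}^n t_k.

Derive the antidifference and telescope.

The ratio is 3*(k + 3)/(k + 2).
A = 3, B = 1, C = k + 2.
Key eq: (3)·f(k+1) = (1)·f(k) + (k + 2).
From deg A=0, deg B=0, deg C=1: d=1.
Coefficient equations give f(k) = (2*k + 1)/4.
Get s_k = R·t_k = 3**k*(4*k + 2) with R(k) = B(k−1)f(k)/C(k) = (2*k + 1)/(4*(k + 2)).
Δs = 8*3**k*(k + 2), as required.
Σ_(k=2)^n t_k = s_(n+1) − s_(2) = (3**(n + 1)*(4*n + 6)) − (90), i.e. 12*3**n*n + 18*3**n - 90.

S(n) = 12*3**n*n + 18*3**n - 90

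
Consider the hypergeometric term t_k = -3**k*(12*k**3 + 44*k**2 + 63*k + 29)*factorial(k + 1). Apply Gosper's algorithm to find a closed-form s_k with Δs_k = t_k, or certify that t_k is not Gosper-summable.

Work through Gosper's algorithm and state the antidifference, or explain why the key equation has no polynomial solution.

t_(k+1)/t_k = 3*(12*k**4 + 104*k**3 + 347*k**2 + 522*k + 296)/(12*k**3 + 44*k**2 + 63*k + 29).
Factor: A=3*k + 6; B=1; C=k**3 + 11*k**2/3 + 21*k/4 + 29/12.
f must satisfy (3*k + 6)·f(k+1) − (1)·f(k) = k**3 + 11*k**2/3 + 21*k/4 + 29/12.
d = 2 from the (1,0,3) case.
Solving with deg f ≤ 2: f(k) = (4*k**2 + 1)/12.
Get s_k = R·t_k = -3**k*(4*k**2 + 1)*factorial(k + 1) with R(k) = B(k−1)f(k)/C(k) = (4*k**2 + 1)/(12*k**3 + 44*k**2 + 63*k + 29).
s_(k+1) − s_k = -3**k*(12*k**3 + 44*k**2 + 63*k + 29)*factorial(k + 1) = t_k.

s_k = -3**k*(4*k**2 + 1)*factorial(k + 1)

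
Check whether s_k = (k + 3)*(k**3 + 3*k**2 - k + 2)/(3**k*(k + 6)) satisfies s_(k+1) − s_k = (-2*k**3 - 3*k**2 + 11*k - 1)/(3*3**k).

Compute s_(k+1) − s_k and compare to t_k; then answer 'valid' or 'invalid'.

s_(k+1) = (k + 4)*(-k + (k + 1)**3 + 3*(k + 1)**2 + 1)/(3*3**k*(k + 7))
s_(k+1) − s_k = (-2*k**5 - 23*k**4 - 58*k**3 + 64*k**2 + 245*k - 6)/(3*3**k*(k**2 + 13*k + 42))
(s_(k+1) − s_k) − t_k = 2*(k**4 + 9*k**3 + 8*k**2 - 34*k + 6)/(3**k*(k**2 + 13*k + 42))

Invalid: residual 2*(k**4 + 9*k**3 + 8*k**2 - 34*k + 6)/(3**k*(k**2 + 13*k + 42)) ≠ 0.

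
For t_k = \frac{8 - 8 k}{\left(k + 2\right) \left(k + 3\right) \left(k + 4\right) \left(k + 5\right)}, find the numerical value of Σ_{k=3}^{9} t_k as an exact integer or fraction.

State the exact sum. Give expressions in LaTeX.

Σ = -53/1365

r(k) = k*(k + 2)/((k - 1)*(k + 6)) after simplifying.
A = k + 2, B = k + 6, C = k - 1.
Key eq: (k + 2)·f(k+1) = (k + 5)·f(k) + (k - 1).
deg f ≤ 3 (via 1,1,1).
Match coefficients ⇒ f(k) = -k/2.
R(k) = B(k−1)·f(k)/C(k) = -k*(k + 5)/(2*(k - 1)); s_k = R·t_k = 4*k/((k + 2)*(k + 3)*(k + 4)).
Check: Δs_k = 8*(1 - k)/(k**4 + 14*k**3 + 71*k**2 + 154*k + 120). ✓
Σ_(k=3)^(9) t_k = s_(10) − s_(3) = 5/273 − (2/35) = -53/1365.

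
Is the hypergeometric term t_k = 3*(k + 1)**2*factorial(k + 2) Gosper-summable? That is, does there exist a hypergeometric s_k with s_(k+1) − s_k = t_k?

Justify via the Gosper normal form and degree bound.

Yes. s_k = 3*(k - 1)*factorial(k + 2).

Compute t_(k+1)/t_k: get (k + 2)**2*(k + 3)/(k + 1)**2.
Factor: A=k + 3; B=1; C=k**2 + 2*k + 1.
Solve (k + 3)·f(k+1) − (1)·f(k) = k**2 + 2*k + 1.
Degrees (1,0,2) ⇒ d ≤ 1.
Match coefficients ⇒ f(k) = k - 1.
Then R = B(k−1)f/C = (k - 1)/(k + 1)**2, so s_k = R(k)·t_k = 3*(k - 1)*factorial(k + 2).
s_(k+1) − s_k = 3*(k + 1)**2*factorial(k + 2) = t_k.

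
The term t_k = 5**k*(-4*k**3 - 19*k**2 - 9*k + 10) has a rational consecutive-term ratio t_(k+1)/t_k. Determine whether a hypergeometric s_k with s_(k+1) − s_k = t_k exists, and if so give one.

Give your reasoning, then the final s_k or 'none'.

s_k = 5**k*k*(-k**2 - k + 4)

Step 1: r(k) = 5*(4*k**3 + 31*k**2 + 59*k + 22)/(4*k**3 + 19*k**2 + 9*k - 10).
A = 5, B = 1, C = k**3 + 19*k**2/4 + 9*k/4 - 5/2.
Key eq: (5)·f(k+1) = (1)·f(k) + (k**3 + 19*k**2/4 + 9*k/4 - 5/2).
d = 3 from the (0,0,3) case.
Solving with deg f ≤ 3: f(k) = k*(k**2 + k - 4)/4.
R(k) = B(k−1)·f(k)/C(k) = k*(k**2 + k - 4)/(4*k**3 + 19*k**2 + 9*k - 10); s_k = R·t_k = 5**k*k*(-k**2 - k + 4).
Δs = 5**k*(-4*k**3 - 19*k**2 - 9*k + 10), as required.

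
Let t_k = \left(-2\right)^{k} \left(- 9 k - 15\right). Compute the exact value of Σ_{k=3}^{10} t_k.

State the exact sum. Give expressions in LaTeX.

Compute t_(k+1)/t_k: get 2*(-3*k - 8)/(3*k + 5).
A = -2, B = 1, C = k + 5/3.
f must satisfy (-2)·f(k+1) − (1)·f(k) = k + 5/3.
From deg A=0, deg B=0, deg C=1: d=1.
A polynomial solution: f(k) = -(k + 1)/3.
So s_k = (B(k−1)f/C)·t_k = (-(k + 1)/(3*k + 5))·t_k = 3*(-2)**k*(k + 1).
Verify: (-2)**k*(-9*k - 15) matches t_k.
Evaluate s at k=11 and k=3: -73728 and -96; difference -73632.

Σ = -73632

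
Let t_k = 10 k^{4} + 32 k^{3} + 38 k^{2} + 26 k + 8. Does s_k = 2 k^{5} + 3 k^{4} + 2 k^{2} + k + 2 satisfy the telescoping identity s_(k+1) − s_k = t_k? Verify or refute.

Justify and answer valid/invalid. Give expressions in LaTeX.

s_(k+1) = k + 2*(k + 1)**5 + 3*(k + 1)**4 + 2*(k + 1)**2 + 3
s_(k+1) − s_k = 10*k**4 + 32*k**3 + 38*k**2 + 26*k + 8
(s_(k+1) − s_k) − t_k = 0

valid (s_(k+1) − s_k reduces to t_k)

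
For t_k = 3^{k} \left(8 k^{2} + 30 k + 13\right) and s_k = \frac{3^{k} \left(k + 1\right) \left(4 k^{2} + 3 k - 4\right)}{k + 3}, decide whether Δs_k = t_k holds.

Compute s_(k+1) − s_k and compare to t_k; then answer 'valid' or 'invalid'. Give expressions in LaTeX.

Invalid: residual \frac{3^{k} \left(- 16 k^{3} - 100 k^{2} - 200 k - 86\right)}{k^{2} + 7 k + 12} ≠ 0.

s_(k+1) = 3**(k + 1)*(k + 2)*(3*k + 4*(k + 1)**2 - 1)/(k + 4)
s_(k+1) − s_k = 3**k*(8*k**4 + 70*k**3 + 219*k**2 + 251*k + 70)/(k**2 + 7*k + 12)
(s_(k+1) − s_k) − t_k = 3**k*(-16*k**3 - 100*k**2 - 200*k - 86)/(k**2 + 7*k + 12)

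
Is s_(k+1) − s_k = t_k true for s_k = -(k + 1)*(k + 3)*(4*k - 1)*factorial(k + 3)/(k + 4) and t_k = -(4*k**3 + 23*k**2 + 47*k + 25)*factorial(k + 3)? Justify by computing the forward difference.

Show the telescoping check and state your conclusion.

Invalid: residual (4*k**4 + 39*k**3 + 135*k**2 + 210*k + 101)*factorial(k + 3)/((k + 4)*(k + 5)) ≠ 0.

s_(k+1) = -(k + 2)*(k + 4)*(4*k + 3)*factorial(k + 4)/(k + 5)
s_(k+1) − s_k = -(4*k**5 + 55*k**4 + 295*k**3 + 773*k**2 + 955*k + 399)*factorial(k + 3)/((k + 4)*(k + 5))
(s_(k+1) − s_k) − t_k = (4*k**4 + 39*k**3 + 135*k**2 + 210*k + 101)*factorial(k + 3)/((k + 4)*(k + 5))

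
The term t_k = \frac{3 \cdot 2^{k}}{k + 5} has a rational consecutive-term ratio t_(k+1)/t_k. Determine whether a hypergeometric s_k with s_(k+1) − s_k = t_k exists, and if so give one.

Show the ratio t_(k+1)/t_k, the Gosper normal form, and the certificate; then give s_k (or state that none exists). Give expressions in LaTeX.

none — t_k is not Gosper-summable

The ratio is 2*(k + 5)/(k + 6).
Normal form (A,B,C) = (2*k + 10, k + 6, 1).
Set up (2*k + 10)·f(k+1) − (k + 5)·f(k) − (1) = 0.
From deg A=1, deg B=1, deg C=0: d=-1.
Negative degree bound (-1): no f exists, t_k not Gosper-summable.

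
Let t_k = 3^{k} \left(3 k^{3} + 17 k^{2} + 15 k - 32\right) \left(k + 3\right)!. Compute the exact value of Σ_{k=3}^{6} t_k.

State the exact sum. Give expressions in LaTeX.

Compute t_(k+1)/t_k: get 3*(3*k**4 + 38*k**3 + 162*k**2 + 235*k + 12)/(3*k**3 + 17*k**2 + 15*k - 32).
Factor: A=3*k + 12; B=1; C=k**3 + 17*k**2/3 + 5*k - 32/3.
f must satisfy (3*k + 12)·f(k+1) − (1)·f(k) = k**3 + 17*k**2/3 + 5*k - 32/3.
From deg A=1, deg B=0, deg C=3: d=2.
A polynomial solution: f(k) = (k - 2)*(k + 2)/3.
So s_k = (B(k−1)f/C)·t_k = ((k - 2)*(k + 2)/(3*k**3 + 17*k**2 + 15*k - 32))·t_k = 3**k*(k - 2)*(k + 2)*factorial(k + 3).
Check: Δs_k = 3**k*(3*k**3 + 17*k**2 + 15*k - 32)*factorial(k + 3). ✓
Sum = s_(7) − s_(3); s_(7) = 357128352000, s_(3) = 97200 ⇒ 357128254800.

Σ = 357128254800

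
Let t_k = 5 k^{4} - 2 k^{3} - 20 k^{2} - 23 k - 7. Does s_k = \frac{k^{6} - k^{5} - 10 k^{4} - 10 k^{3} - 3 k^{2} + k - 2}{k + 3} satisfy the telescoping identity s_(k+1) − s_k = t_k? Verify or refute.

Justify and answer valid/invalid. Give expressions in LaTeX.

Invalid: residual \frac{- 4 k^{5} - 16 k^{4} + 22 k^{3} + 81 k^{2} + 77 k + 20}{k^{2} + 7 k + 12} ≠ 0.

s_(k+1) = (k**6 + 5*k**5 - 40*k**3 - 88*k**2 - 74*k - 24)/(k + 4)
s_(k+1) − s_k = (5*k**6 + 29*k**5 + 10*k**4 - 165*k**3 - 327*k**2 - 248*k - 64)/(k**2 + 7*k + 12)
(s_(k+1) − s_k) − t_k = (-4*k**5 - 16*k**4 + 22*k**3 + 81*k**2 + 77*k + 20)/(k**2 + 7*k + 12)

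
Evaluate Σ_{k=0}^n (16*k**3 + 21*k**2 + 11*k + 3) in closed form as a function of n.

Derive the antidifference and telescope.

Compute t_(k+1)/t_k: get (16*k**3 + 69*k**2 + 101*k + 51)/(16*k**3 + 21*k**2 + 11*k + 3).
Normal form (A,B,C) = (1, 1, k**3 + 21*k**2/16 + 11*k/16 + 3/16).
Need (1)·f(k+1) − (1)·f(k) = k**3 + 21*k**2/16 + 11*k/16 + 3/16.
From deg A=0, deg B=0, deg C=3: d=4.
Match coefficients ⇒ f(k) = k*(4*k**3 - k**2 - k + 1)/16.
Certificate R = B(k−1)f/C = k*(4*k**3 - k**2 - k + 1)/(16*k**3 + 21*k**2 + 11*k + 3) gives s_k = k*(4*k**3 - k**2 - k + 1).
Check: Δs_k = 16*k**3 + 21*k**2 + 11*k + 3. ✓
Telescope: S(n) = s_(n+1) − s_(0) = 4*n**4 + 15*n**3 + 20*n**2 + 12*n + 3 − (0) = 4*n**4 + 15*n**3 + 20*n**2 + 12*n + 3.

S(n) = 4*n**4 + 15*n**3 + 20*n**2 + 12*n + 3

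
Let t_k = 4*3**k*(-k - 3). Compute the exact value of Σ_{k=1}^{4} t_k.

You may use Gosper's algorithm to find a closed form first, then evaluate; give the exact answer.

Σ = -3144

Compute t_(k+1)/t_k: get 3*(k + 4)/(k + 3).
A = 3, B = 1, C = k + 3.
f must satisfy (3)·f(k+1) − (1)·f(k) = k + 3.
d = 1 from the (0,0,1) case.
Solve for f: f(k) = (2*k + 3)/4 (degree 1 ≤ 1).
Then R = B(k−1)f/C = (2*k + 3)/(4*(k + 3)), so s_k = R(k)·t_k = 3**k*(-2*k - 3).
s_(k+1) − s_k = 4*3**k*(-k - 3) = t_k.
Telescoping: Σ = s_(5) − s_(1) = -3159 − (-15) = -3144.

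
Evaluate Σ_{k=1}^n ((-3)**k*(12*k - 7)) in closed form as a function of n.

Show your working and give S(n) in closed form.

S(n) = 9*(-3)**n*n - 3*(-3)**n + 3

r(k) = 3*(-12*k - 5)/(12*k - 7) after simplifying.
Take A(k)=-3, B(k)=1, C(k)=k - 7/12.
f must satisfy (-3)·f(k+1) − (1)·f(k) = k - 7/12.
Degrees (0,0,1) ⇒ d ≤ 1.
A polynomial solution: f(k) = -(3*k - 4)/12.
Get s_k = R·t_k = (-3)**k*(4 - 3*k) with R(k) = B(k−1)f(k)/C(k) = -(3*k - 4)/(12*k - 7).
Check: Δs_k = (-3)**k*(12*k - 7). ✓
s_(n+1) = (-3)**(n + 1)*(1 - 3*n) and s_(1) = -3, so S(n) = 9*(-3)**n*n - 3*(-3)**n + 3.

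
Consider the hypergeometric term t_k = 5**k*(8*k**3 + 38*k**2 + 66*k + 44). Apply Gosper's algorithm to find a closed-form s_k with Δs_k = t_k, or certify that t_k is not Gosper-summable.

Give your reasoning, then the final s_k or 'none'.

t_(k+1)/t_k = 5*(4*k**3 + 31*k**2 + 83*k + 78)/(4*k**3 + 19*k**2 + 33*k + 22).
Take A(k)=5, B(k)=1, C(k)=k**3 + 19*k**2/4 + 33*k/4 + 11/2.
Need (5)·f(k+1) − (1)·f(k) = k**3 + 19*k**2/4 + 33*k/4 + 11/2.
d = 3 from the (0,0,3) case.
A polynomial solution: f(k) = (2*k**3 + 2*k**2 + 4*k + 1)/8.
Then R = B(k−1)f/C = (2*k**3 + 2*k**2 + 4*k + 1)/(2*(k + 2)*(4*k**2 + 11*k + 11)), so s_k = R(k)·t_k = 5**k*(2*k**3 + 2*k**2 + 4*k + 1).
s_(k+1) − s_k = 5**k*(8*k**3 + 38*k**2 + 66*k + 44) = t_k.

s_k = 5**k*(2*k**3 + 2*k**2 + 4*k + 1)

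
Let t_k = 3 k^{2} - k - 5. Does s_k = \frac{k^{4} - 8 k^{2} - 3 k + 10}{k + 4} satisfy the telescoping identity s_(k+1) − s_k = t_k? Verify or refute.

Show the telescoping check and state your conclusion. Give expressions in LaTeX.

Invalid: residual \frac{2 \left(- 2 k^{3} - 13 k^{2} + 5 k + 25\right)}{k^{2} + 9 k + 20} ≠ 0.

s_(k+1) = k*(k**3 + 4*k**2 - 2*k - 15)/(k + 5)
s_(k+1) − s_k = (3*k**4 + 22*k**3 + 20*k**2 - 55*k - 50)/(k**2 + 9*k + 20)
(s_(k+1) − s_k) − t_k = 2*(-2*k**3 - 13*k**2 + 5*k + 25)/(k**2 + 9*k + 20)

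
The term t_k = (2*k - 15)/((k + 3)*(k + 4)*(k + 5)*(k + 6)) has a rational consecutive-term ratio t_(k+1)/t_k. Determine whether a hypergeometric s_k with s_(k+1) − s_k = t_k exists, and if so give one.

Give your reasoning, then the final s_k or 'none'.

s_k = k*(-k**2 - 12*k - 62)/(15*(k + 3)*(k + 4)*(k + 5))

Compute t_(k+1)/t_k: get (k + 3)*(2*k - 13)/((k + 7)*(2*k - 15)).
Normal form (A,B,C) = (k + 3, k + 7, k - 15/2).
Need (k + 3)·f(k+1) − (k + 6)·f(k) = k - 15/2.
Degrees (1,1,1) ⇒ d ≤ 3.
Solving with deg f ≤ 3: f(k) = -k*(k**2 + 12*k + 62)/30.
Then R = B(k−1)f/C = -k*(k + 6)*(k**2 + 12*k + 62)/(15*(2*k - 15)), so s_k = R(k)·t_k = k*(-k**2 - 12*k - 62)/(15*(k + 3)*(k + 4)*(k + 5)).
s_(k+1) − s_k = (2*k - 15)/(k**4 + 18*k**3 + 119*k**2 + 342*k + 360) = t_k.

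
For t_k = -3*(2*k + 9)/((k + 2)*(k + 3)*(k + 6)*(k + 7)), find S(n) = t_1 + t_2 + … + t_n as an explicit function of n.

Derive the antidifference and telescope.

S(n) = n*(-n - 10)/(7*(n**2 + 10*n + 21))

The ratio is (k + 2)*(k + 6)*(2*k + 11)/((k + 4)*(k + 8)*(2*k + 9)).
Normal form (A,B,C) = (k + 2, k + 8, k**3 + 27*k**2/2 + 121*k/2 + 90).
Solve (k + 2)·f(k+1) − (k + 7)·f(k) = k**3 + 27*k**2/2 + 121*k/2 + 90.
deg f ≤ 5 (via 1,1,3).
Solve for f: f(k) = k*(k + 3)*(k + 4)*(k + 5)*(k + 8)/24 (degree 5 ≤ 5).
Then R = B(k−1)f/C = k*(k + 3)*(k + 7)*(k + 8)/(12*(2*k + 9)), so s_k = R(k)·t_k = k*(-k - 8)/(4*(k**2 + 8*k + 12)).
s_(k+1) − s_k = 3*(-2*k - 9)/(k**4 + 18*k**3 + 113*k**2 + 288*k + 252) = t_k.
s_(n+1) = (-n**2 - 10*n - 9)/(4*(n**2 + 10*n + 21)) and s_(1) = -3/28, so S(n) = n*(-n - 10)/(7*(n**2 + 10*n + 21)).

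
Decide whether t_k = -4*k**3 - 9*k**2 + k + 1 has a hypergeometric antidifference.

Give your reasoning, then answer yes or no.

Ratio r(k) = (4*k**3 + 21*k**2 + 29*k + 11)/(4*k**3 + 9*k**2 - k - 1).
Take A(k)=1, B(k)=1, C(k)=k**3 + 9*k**2/4 - k/4 - 1/4.
Solve (1)·f(k+1) − (1)·f(k) = k**3 + 9*k**2/4 - k/4 - 1/4.
Degrees (0,0,3) ⇒ d ≤ 4.
Coefficient equations give f(k) = k*(k**3 + k**2 - 4*k + 1)/4.
So s_k = (B(k−1)f/C)·t_k = (k*(k**3 + k**2 - 4*k + 1)/(4*k**3 + 9*k**2 - k - 1))·t_k = k*(-k**3 - k**2 + 4*k - 1).
Verify: -4*k**3 - 9*k**2 + k + 1 matches t_k.

Yes. s_k = k*(-k**3 - k**2 + 4*k - 1).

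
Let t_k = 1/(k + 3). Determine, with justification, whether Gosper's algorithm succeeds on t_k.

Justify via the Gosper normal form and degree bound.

t_(k+1)/t_k = (k + 3)/(k + 4).
Normal form (A,B,C) = (k + 3, k + 4, 1).
Need (k + 3)·f(k+1) − (k + 3)·f(k) = 1.
Degrees (1,1,0) ⇒ d ≤ 0.
Write f(k) = c0. Then LHS − RHS = -1, requiring -1 = 0: contradictory. No certificate.

No — key equation has no polynomial f.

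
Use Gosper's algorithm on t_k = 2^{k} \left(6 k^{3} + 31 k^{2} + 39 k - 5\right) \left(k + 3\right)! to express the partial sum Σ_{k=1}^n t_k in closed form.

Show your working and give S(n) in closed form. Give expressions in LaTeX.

Compute t_(k+1)/t_k: get 2*(6*k**4 + 73*k**3 + 315*k**2 + 547*k + 284)/(6*k**3 + 31*k**2 + 39*k - 5).
So A=2*k + 8 and B=1, with C=k**3 + 31*k**2/6 + 13*k/2 - 5/6.
f must satisfy (2*k + 8)·f(k+1) − (1)·f(k) = k**3 + 31*k**2/6 + 13*k/2 - 5/6.
Bound: deg f ≤ 2.
Solving with deg f ≤ 2: f(k) = (3*k**2 - k - 3)/6.
Get s_k = R·t_k = 2**k*(3*k**2 - k - 3)*factorial(k + 3) with R(k) = B(k−1)f(k)/C(k) = (3*k**2 - k - 3)/(6*k**3 + 31*k**2 + 39*k - 5).
Verify: 2**k*(6*k**3 + 31*k**2 + 39*k - 5)*factorial(k + 3) matches t_k.
Σ_(k=1)^n t_k = s_(n+1) − s_(1) = (2**(n + 1)*(3*n**2 + 5*n - 1)*factorial(n + 4)) − (-48), i.e. 6*2**n*n**2*factorial(n + 4) + 10*2**n*n*factorial(n + 4) - 2*2**n*factorial(n + 4) + 48.

S(n) = 6 \cdot 2^{n} n^{2} \left(n + 4\right)! + 10 \cdot 2^{n} n \left(n + 4\right)! - 2 \cdot 2^{n} \left(n + 4\right)! + 48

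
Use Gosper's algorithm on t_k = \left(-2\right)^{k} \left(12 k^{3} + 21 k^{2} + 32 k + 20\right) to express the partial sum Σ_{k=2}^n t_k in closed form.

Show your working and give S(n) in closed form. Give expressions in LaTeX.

S(n) = 8 \left(-2\right)^{n} n^{3} + 22 \left(-2\right)^{n} n^{2} + 28 \left(-2\right)^{n} n + 18 \left(-2\right)^{n} + 152

t_(k+1)/t_k = 2*(-12*k**3 - 57*k**2 - 110*k - 85)/(12*k**3 + 21*k**2 + 32*k + 20).
Gosper form: A/B · C(k+1)/C(k) with A=-2, B=1, C=k**3 + 7*k**2/4 + 8*k/3 + 5/3.
Set up (-2)·f(k+1) − (1)·f(k) − (k**3 + 7*k**2/4 + 8*k/3 + 5/3) = 0.
From deg A=0, deg B=0, deg C=3: d=3.
Coefficient equations give f(k) = -(4*k**3 - k**2 + 4*k + 2)/12.
Then R = B(k−1)f/C = -(4*k**3 - k**2 + 4*k + 2)/(12*k**3 + 21*k**2 + 32*k + 20), so s_k = R(k)·t_k = (-2)**k*(-4*k**3 + k**2 - 4*k - 2).
s_(k+1) − s_k = (-2)**k*(12*k**3 + 21*k**2 + 32*k + 20) = t_k.
Σ_(k=2)^n t_k = s_(n+1) − s_(2) = (2*(-2)**n*(4*n**3 + 11*n**2 + 14*n + 9)) − (-152), i.e. 8*(-2)**n*n**3 + 22*(-2)**n*n**2 + 28*(-2)**n*n + 18*(-2)**n + 152.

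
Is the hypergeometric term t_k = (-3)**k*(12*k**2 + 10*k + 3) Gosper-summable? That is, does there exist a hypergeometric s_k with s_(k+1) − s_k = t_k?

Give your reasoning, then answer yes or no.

Compute t_(k+1)/t_k: get 3*(-12*k**2 - 34*k - 25)/(12*k**2 + 10*k + 3).
So A=-3 and B=1, with C=k**2 + 5*k/6 + 1/4.
Solve (-3)·f(k+1) − (1)·f(k) = k**2 + 5*k/6 + 1/4.
Degrees (0,0,2) ⇒ d ≤ 2.
Solving with deg f ≤ 2: f(k) = -k*(3*k - 2)/12.
So s_k = (B(k−1)f/C)·t_k = (-k*(3*k - 2)/(12*k**2 + 10*k + 3))·t_k = (-3)**k*k*(2 - 3*k).
Verify: (-3)**k*(12*k**2 + 10*k + 3) matches t_k.

Yes. s_k = (-3)**k*k*(2 - 3*k).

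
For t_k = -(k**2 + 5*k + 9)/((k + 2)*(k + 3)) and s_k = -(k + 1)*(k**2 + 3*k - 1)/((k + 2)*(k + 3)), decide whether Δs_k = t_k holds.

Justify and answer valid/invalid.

s_(k+1) = -(k + 2)*(3*k + (k + 1)**2 + 2)/((k + 3)*(k + 4))
s_(k+1) − s_k = (-k**3 - 9*k**2 - 25*k - 16)/(k**3 + 9*k**2 + 26*k + 24)
(s_(k+1) − s_k) − t_k = 4*(k + 5)/(k**3 + 9*k**2 + 26*k + 24)

Invalid: residual 4*(k + 5)/(k**3 + 9*k**2 + 26*k + 24) ≠ 0.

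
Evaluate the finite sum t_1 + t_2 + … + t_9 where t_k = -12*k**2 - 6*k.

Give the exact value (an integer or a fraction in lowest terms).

Σ = -3690

r(k) = (k + 2*(k + 1)**2 + 1)/(k*(2*k + 1)) after simplifying.
Take A(k)=1, B(k)=1, C(k)=k**2 + k/2.
f must satisfy (1)·f(k+1) − (1)·f(k) = k**2 + k/2.
deg f ≤ 3 (via 0,0,2).
A polynomial solution: f(k) = k*(k - 1)*(4*k + 1)/12.
R(k) = B(k−1)·f(k)/C(k) = (k - 1)*(4*k + 1)/(6*(2*k + 1)); s_k = R·t_k = k*(-4*k**2 + 3*k + 1).
s_(k+1) − s_k = 6*k*(-2*k - 1) = t_k.
Evaluate s at k=10 and k=1: -3690 and 0; difference -3690.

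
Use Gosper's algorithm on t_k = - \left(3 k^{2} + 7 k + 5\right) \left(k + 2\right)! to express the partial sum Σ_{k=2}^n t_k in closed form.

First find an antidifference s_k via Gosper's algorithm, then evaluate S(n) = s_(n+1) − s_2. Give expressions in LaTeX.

S(n) = - 3 n \left(n + 3\right)! - \left(n + 3\right)! + 96

t_(k+1)/t_k = (k + 3)*(7*k + 3*(k + 1)**2 + 12)/(3*k**2 + 7*k + 5).
Normal form (A,B,C) = (k + 3, 1, k**2 + 7*k/3 + 5/3).
Solve (k + 3)·f(k+1) − (1)·f(k) = k**2 + 7*k/3 + 5/3.
d = 1 from the (1,0,2) case.
A polynomial solution: f(k) = (3*k - 2)/3.
R(k) = B(k−1)·f(k)/C(k) = (3*k - 2)/(3*k**2 + 7*k + 5); s_k = R·t_k = -(3*k - 2)*factorial(k + 2).
Verify: -(3*k**2 + 7*k + 5)*factorial(k + 2) matches t_k.
s_(n+1) = -(3*n + 1)*factorial(n + 3) and s_(2) = -96, so S(n) = -3*n*factorial(n + 3) - factorial(n + 3) + 96.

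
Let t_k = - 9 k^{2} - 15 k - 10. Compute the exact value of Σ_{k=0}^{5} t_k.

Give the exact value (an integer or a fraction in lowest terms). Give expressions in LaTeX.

Ratio r(k) = (9*k**2 + 33*k + 34)/(9*k**2 + 15*k + 10).
Take A(k)=1, B(k)=1, C(k)=k**2 + 5*k/3 + 10/9.
f must satisfy (1)·f(k+1) − (1)·f(k) = k**2 + 5*k/3 + 10/9.
deg f ≤ 3 (via 0,0,2).
A polynomial solution: f(k) = k*(3*k**2 + 3*k + 4)/9.
Get s_k = R·t_k = k*(-3*k**2 - 3*k - 4) with R(k) = B(k−1)f(k)/C(k) = k*(3*k**2 + 3*k + 4)/(9*k**2 + 15*k + 10).
Δs = -9*k**2 - 15*k - 10, as required.
Sum = s_(6) − s_(0); s_(6) = -780, s_(0) = 0 ⇒ -780.

Σ = -780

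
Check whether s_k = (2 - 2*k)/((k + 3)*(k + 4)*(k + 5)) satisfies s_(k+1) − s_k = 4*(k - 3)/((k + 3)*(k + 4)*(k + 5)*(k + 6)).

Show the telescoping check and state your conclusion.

Valid — Δs_k = t_k.

s_(k+1) = -2*k/((k + 4)*(k + 5)*(k + 6))
s_(k+1) − s_k = 4*(k - 3)/(k**4 + 18*k**3 + 119*k**2 + 342*k + 360)
(s_(k+1) − s_k) − t_k = 0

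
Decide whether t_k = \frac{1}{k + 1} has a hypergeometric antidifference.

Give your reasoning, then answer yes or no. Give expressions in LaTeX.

Ratio r(k) = (k + 1)/(k + 2).
So A=k + 1 and B=k + 2, with C=1.
f must satisfy (k + 1)·f(k+1) − (k + 1)·f(k) = 1.
deg f ≤ 0 (via 1,1,0).
Generic f = c0 gives residual -1; -1 = 0 cannot hold, so t_k is not Gosper-summable.

No — t_k has no hypergeometric antidifference.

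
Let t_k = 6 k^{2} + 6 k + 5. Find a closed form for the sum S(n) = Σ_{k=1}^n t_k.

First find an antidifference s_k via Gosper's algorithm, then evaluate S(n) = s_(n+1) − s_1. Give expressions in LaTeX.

Compute t_(k+1)/t_k: get (6*k**2 + 18*k + 17)/(6*k**2 + 6*k + 5).
Gosper form: A/B · C(k+1)/C(k) with A=1, B=1, C=k**2 + k + 5/6.
Key eq: (1)·f(k+1) = (1)·f(k) + (k**2 + k + 5/6).
Degrees (0,0,2) ⇒ d ≤ 3.
Solving with deg f ≤ 3: f(k) = k*(2*k**2 + 3)/6.
R(k) = B(k−1)·f(k)/C(k) = k*(2*k**2 + 3)/(6*k**2 + 6*k + 5); s_k = R·t_k = k*(2*k**2 + 3).
Verify: 6*k**2 + 6*k + 5 matches t_k.
s_(n+1) = 2*n**3 + 6*n**2 + 9*n + 5 and s_(1) = 5, so S(n) = n*(2*n**2 + 6*n + 9).

S(n) = n \left(2 n^{2} + 6 n + 9\right)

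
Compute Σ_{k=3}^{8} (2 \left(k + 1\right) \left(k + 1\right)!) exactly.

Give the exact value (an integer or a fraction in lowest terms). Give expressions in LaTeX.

Step 1: r(k) = (k + 2)**2/(k + 1).
So A=k + 2 and B=1, with C=k + 1.
Set up (k + 2)·f(k+1) − (1)·f(k) − (k + 1) = 0.
deg f ≤ 0 (via 1,0,1).
Solving with deg f ≤ 0: f(k) = 1.
Then R = B(k−1)f/C = 1/(k + 1), so s_k = R(k)·t_k = 2*factorial(k + 1).
s_(k+1) − s_k = 2*(k + 1)*factorial(k + 1) = t_k.
Evaluate s at k=9 and k=3: 7257600 and 48; difference 7257552.

Σ = 7257552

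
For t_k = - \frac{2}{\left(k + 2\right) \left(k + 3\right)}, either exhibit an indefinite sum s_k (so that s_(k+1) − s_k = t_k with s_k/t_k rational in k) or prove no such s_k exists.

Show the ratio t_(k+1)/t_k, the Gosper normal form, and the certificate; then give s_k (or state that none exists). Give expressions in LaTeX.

s_k = - \frac{k}{k + 2}

The ratio is (k + 2)/(k + 4).
So A=k + 2 and B=k + 4, with C=1.
Solve (k + 2)·f(k+1) − (k + 3)·f(k) = 1.
d = 1 from the (1,1,0) case.
Coefficient equations give f(k) = k/2.
Then R = B(k−1)f/C = k*(k + 3)/2, so s_k = R(k)·t_k = -k/(k + 2).
s_(k+1) − s_k = -2/(k**2 + 5*k + 6) = t_k.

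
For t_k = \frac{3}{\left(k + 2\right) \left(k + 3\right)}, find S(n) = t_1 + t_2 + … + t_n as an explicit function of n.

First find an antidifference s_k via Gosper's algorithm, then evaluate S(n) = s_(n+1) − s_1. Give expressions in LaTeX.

Compute t_(k+1)/t_k: get (k + 2)/(k + 4).
So A=k + 2 and B=k + 4, with C=1.
f must satisfy (k + 2)·f(k+1) − (k + 3)·f(k) = 1.
From deg A=1, deg B=1, deg C=0: d=1.
Solving with deg f ≤ 1: f(k) = k/2.
Get s_k = R·t_k = 3*k/(2*(k + 2)) with R(k) = B(k−1)f(k)/C(k) = k*(k + 3)/2.
s_(k+1) − s_k = 3/(k**2 + 5*k + 6) = t_k.
Σ_(k=1)^n t_k = s_(n+1) − s_(1) = (3*(n + 1)/(2*(n + 3))) − (1/2), i.e. n/(n + 3).

S(n) = \frac{n}{n + 3}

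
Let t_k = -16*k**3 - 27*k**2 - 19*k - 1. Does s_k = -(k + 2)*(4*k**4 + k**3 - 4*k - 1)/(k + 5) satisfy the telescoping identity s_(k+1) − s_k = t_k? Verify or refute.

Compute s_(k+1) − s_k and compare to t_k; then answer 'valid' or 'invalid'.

s_(k+1) = (k + 3)*(4*k - 4*(k + 1)**4 - (k + 1)**3 + 5)/(k + 6)
s_(k+1) − s_k = (-16*k**5 - 167*k**4 - 478*k**3 - 558*k**2 - 281*k - 12)/(k**2 + 11*k + 30)
(s_(k+1) − s_k) − t_k = 6*(6*k**4 + 53*k**3 + 77*k**2 + 50*k + 3)/(k**2 + 11*k + 30)

Invalid: residual 6*(6*k**4 + 53*k**3 + 77*k**2 + 50*k + 3)/(k**2 + 11*k + 30) ≠ 0.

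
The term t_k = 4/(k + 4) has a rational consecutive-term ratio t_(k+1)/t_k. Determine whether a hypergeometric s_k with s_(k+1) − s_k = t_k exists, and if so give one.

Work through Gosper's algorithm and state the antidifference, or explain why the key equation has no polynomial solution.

Ratio r(k) = (k + 4)/(k + 5).
A = k + 4, B = k + 5, C = 1.
Solve (k + 4)·f(k+1) − (k + 4)·f(k) = 1.
d = 0 from the (1,1,0) case.
Put f(k) = c0: A·f(k+1) − B(k−1)·f(k) − C = -1; need -1 = 0 — inconsistent ⇒ no f, not summable.

not Gosper-summable; s_k does not exist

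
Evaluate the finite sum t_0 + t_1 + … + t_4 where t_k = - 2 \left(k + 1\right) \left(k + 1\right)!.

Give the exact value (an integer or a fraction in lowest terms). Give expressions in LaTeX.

Σ = -1438

r(k) = (k + 2)**2/(k + 1) after simplifying.
A = k + 2, B = 1, C = k + 1.
Key eq: (k + 2)·f(k+1) = (1)·f(k) + (k + 1).
Degrees (1,0,1) ⇒ d ≤ 0.
Solve for f: f(k) = 1 (degree 0 ≤ 0).
Then R = B(k−1)f/C = 1/(k + 1), so s_k = R(k)·t_k = -2*factorial(k + 1).
Check: Δs_k = -2*(k + 1)*factorial(k + 1). ✓
Telescoping: Σ = s_(5) − s_(0) = -1440 − (-2) = -1438.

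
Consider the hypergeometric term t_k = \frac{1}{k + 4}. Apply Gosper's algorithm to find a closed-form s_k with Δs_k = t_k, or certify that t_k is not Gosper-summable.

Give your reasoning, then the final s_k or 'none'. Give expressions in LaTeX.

r(k) = (k + 4)/(k + 5) after simplifying.
A = k + 4, B = k + 5, C = 1.
f must satisfy (k + 4)·f(k+1) − (k + 4)·f(k) = 1.
From deg A=1, deg B=1, deg C=0: d=0.
Write f(k) = c0. Then LHS − RHS = -1, requiring -1 = 0: contradictory. No certificate.

no hypergeometric antidifference exists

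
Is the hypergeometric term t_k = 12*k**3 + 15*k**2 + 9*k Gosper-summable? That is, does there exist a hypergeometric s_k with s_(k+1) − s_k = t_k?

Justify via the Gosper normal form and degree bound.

Yes. s_k = k*(3*k**3 - k**2 - 2).

t_(k+1)/t_k = (4*k**3 + 17*k**2 + 25*k + 12)/(k*(4*k**2 + 5*k + 3)).
Normal form (A,B,C) = (1, 1, k**3 + 5*k**2/4 + 3*k/4).
Key eq: (1)·f(k+1) = (1)·f(k) + (k**3 + 5*k**2/4 + 3*k/4).
deg f ≤ 4 (via 0,0,3).
Coefficient equations give f(k) = k*(k - 1)*(3*k**2 + 2*k + 2)/12.
R(k) = B(k−1)·f(k)/C(k) = (k - 1)*(3*k**2 + 2*k + 2)/(3*(4*k**2 + 5*k + 3)); s_k = R·t_k = k*(3*k**3 - k**2 - 2).
Check: Δs_k = 3*k*(4*k**2 + 5*k + 3). ✓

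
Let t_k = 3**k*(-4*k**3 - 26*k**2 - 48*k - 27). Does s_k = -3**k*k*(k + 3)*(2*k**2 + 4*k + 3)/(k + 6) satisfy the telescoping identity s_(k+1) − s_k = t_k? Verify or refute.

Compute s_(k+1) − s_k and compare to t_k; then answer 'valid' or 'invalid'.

Invalid: residual 3**(k + 1)*(4*k**4 + 48*k**3 + 200*k**2 + 312*k + 162)/(k**2 + 13*k + 42) ≠ 0.

s_(k+1) = -3**(k + 1)*(k + 1)*(k + 4)*(4*k + 2*(k + 1)**2 + 7)/(k + 7)
s_(k+1) − s_k = 3**k*(-4*k**5 - 66*k**4 - 410*k**3 - 1143*k**2 - 1431*k - 648)/(k**2 + 13*k + 42)
(s_(k+1) − s_k) − t_k = 3**(k + 1)*(4*k**4 + 48*k**3 + 200*k**2 + 312*k + 162)/(k**2 + 13*k + 42)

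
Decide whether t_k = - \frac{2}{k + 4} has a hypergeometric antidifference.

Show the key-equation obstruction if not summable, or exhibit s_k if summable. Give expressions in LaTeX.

t_(k+1)/t_k = (k + 4)/(k + 5).
Factor: A=k + 4; B=k + 5; C=1.
Key eq: (k + 4)·f(k+1) = (k + 4)·f(k) + (1).
From deg A=1, deg B=1, deg C=0: d=0.
Put f(k) = c0: A·f(k+1) − B(k−1)·f(k) − C = -1; need -1 = 0 — inconsistent ⇒ no f, not summable.

No — key equation has no polynomial f.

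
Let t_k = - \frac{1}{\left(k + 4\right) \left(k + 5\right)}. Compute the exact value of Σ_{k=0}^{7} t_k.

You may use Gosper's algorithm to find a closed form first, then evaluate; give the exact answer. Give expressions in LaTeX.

The ratio is (k + 4)/(k + 6).
Normal form (A,B,C) = (k + 4, k + 6, 1).
Solve (k + 4)·f(k+1) − (k + 5)·f(k) = 1.
d = 1 from the (1,1,0) case.
Coefficient equations give f(k) = k/4.
R(k) = B(k−1)·f(k)/C(k) = k*(k + 5)/4; s_k = R·t_k = -k/(4*k + 16).
Verify: -1/(k**2 + 9*k + 20) matches t_k.
Σ_(k=0)^(7) t_k = s_(8) − s_(0) = -1/6 − (0) = -1/6.

Σ = -1/6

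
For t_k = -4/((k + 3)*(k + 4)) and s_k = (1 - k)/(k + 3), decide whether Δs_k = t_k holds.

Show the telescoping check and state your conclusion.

valid (s_(k+1) − s_k reduces to t_k)

s_(k+1) = -k/(k + 4)
s_(k+1) − s_k = -4/(k**2 + 7*k + 12)
(s_(k+1) − s_k) − t_k = 0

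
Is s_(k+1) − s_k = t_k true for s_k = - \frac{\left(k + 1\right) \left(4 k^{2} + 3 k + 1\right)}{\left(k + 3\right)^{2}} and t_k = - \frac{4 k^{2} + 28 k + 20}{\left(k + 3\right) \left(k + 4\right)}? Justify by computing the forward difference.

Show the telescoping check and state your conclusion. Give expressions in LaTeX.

s_(k+1) = -(k + 2)*(3*k + 4*(k + 1)**2 + 4)/(k + 4)**2
s_(k+1) − s_k = 2*(-2*k**4 - 28*k**3 - 111*k**2 - 147*k - 64)/(k**4 + 14*k**3 + 73*k**2 + 168*k + 144)
(s_(k+1) − s_k) − t_k = 14*(3*k**2 + 13*k + 8)/(k**4 + 14*k**3 + 73*k**2 + 168*k + 144)

Invalid: residual \frac{14 \left(3 k^{2} + 13 k + 8\right)}{k^{4} + 14 k^{3} + 73 k^{2} + 168 k + 144} ≠ 0.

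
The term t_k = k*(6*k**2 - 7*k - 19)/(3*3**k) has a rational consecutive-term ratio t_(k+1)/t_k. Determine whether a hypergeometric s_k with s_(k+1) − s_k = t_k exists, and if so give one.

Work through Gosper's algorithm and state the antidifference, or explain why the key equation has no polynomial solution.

s_k = k*(-3*k**2 - k + 4)/3**k

Step 1: r(k) = (k + 1)*(7*k - 6*(k + 1)**2 + 26)/(3*k*(-6*k**2 + 7*k + 19)).
Take A(k)=1/3, B(k)=1, C(k)=k**3 - 7*k**2/6 - 19*k/6.
Solve (1/3)·f(k+1) − (1)·f(k) = k**3 - 7*k**2/6 - 19*k/6.
Bound: deg f ≤ 3.
Solving with deg f ≤ 3: f(k) = -k*(k - 1)*(3*k + 4)/2.
Certificate R = B(k−1)f/C = -3*(k - 1)*(3*k + 4)/(6*k**2 - 7*k - 19) gives s_k = k*(-3*k**2 - k + 4)/3**k.
Check: Δs_k = k*(6*k**2 - 7*k - 19)/(3*3**k). ✓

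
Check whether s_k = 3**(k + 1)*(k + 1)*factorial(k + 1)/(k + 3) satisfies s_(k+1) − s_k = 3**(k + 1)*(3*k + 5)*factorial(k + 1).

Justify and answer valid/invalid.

Invalid: residual -6*3**k*(3*k**2 + 14*k + 14)*factorial(k + 1)/((k + 3)*(k + 4)) ≠ 0.

s_(k+1) = 3**(k + 2)*(k + 2)*factorial(k + 2)/(k + 4)
s_(k+1) − s_k = 3**(k + 1)*(3*k**3 + 20*k**2 + 43*k + 32)*factorial(k + 1)/((k + 3)*(k + 4))
(s_(k+1) − s_k) − t_k = -6*3**k*(3*k**2 + 14*k + 14)*factorial(k + 1)/((k + 3)*(k + 4))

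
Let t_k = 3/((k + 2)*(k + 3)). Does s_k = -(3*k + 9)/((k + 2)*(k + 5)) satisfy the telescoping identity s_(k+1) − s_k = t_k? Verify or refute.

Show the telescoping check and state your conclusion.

s_(k+1) = 3*(-k - 4)/((k + 3)*(k + 6))
s_(k+1) − s_k = 3*(k**2 + 7*k + 14)/(k**4 + 16*k**3 + 91*k**2 + 216*k + 180)
(s_(k+1) − s_k) − t_k = 12*(-k - 4)/(k**4 + 16*k**3 + 91*k**2 + 216*k + 180)

Invalid: residual 12*(-k - 4)/(k**4 + 16*k**3 + 91*k**2 + 216*k + 180) ≠ 0.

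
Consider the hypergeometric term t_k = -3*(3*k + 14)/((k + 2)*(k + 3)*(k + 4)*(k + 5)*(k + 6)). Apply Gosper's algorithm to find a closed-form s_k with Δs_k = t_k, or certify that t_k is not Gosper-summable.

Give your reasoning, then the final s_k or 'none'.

s_k = k*(-k**2 - 10*k - 31)/(10*(k**3 + 10*k**2 + 31*k + 30))

Ratio r(k) = (k + 2)*(3*k + 17)/((k + 7)*(3*k + 14)).
Gosper form: A/B · C(k+1)/C(k) with A=k + 2, B=k + 7, C=k + 14/3.
Set up (k + 2)·f(k+1) − (k + 6)·f(k) − (k + 14/3) = 0.
Degrees (1,1,1) ⇒ d ≤ 4.
Coefficient equations give f(k) = k*(k + 4)*(k**2 + 10*k + 31)/90.
Then R = B(k−1)f/C = k*(k + 4)*(k + 6)*(k**2 + 10*k + 31)/(30*(3*k + 14)), so s_k = R(k)·t_k = k*(-k**2 - 10*k - 31)/(10*(k**3 + 10*k**2 + 31*k + 30)).
s_(k+1) − s_k = 3*(-3*k - 14)/(k**5 + 20*k**4 + 155*k**3 + 580*k**2 + 1044*k + 720) = t_k.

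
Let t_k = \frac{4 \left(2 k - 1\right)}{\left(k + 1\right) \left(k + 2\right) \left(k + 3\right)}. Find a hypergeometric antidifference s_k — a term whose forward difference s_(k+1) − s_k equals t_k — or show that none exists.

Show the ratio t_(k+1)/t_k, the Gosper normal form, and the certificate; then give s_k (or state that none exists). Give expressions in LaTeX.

s_k = \frac{k \left(k - 5\right)}{\left(k + 1\right) \left(k + 2\right)}

r(k) = (k + 1)*(2*k + 1)/((k + 4)*(2*k - 1)) after simplifying.
Normal form (A,B,C) = (k + 1, k + 4, k - 1/2).
f must satisfy (k + 1)·f(k+1) − (k + 3)·f(k) = k - 1/2.
deg f ≤ 2 (via 1,1,1).
Coefficient equations give f(k) = k*(k - 5)/8.
Then R = B(k−1)f/C = k*(k - 5)*(k + 3)/(4*(2*k - 1)), so s_k = R(k)·t_k = k*(k - 5)/((k + 1)*(k + 2)).
s_(k+1) − s_k = 4*(2*k - 1)/(k**3 + 6*k**2 + 11*k + 6) = t_k.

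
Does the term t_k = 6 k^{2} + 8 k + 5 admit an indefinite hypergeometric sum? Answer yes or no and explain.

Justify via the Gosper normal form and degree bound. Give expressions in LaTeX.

Yes. s_k = k \left(2 k^{2} + k + 2\right).

Ratio r(k) = (6*k**2 + 20*k + 19)/(6*k**2 + 8*k + 5).
So A=1 and B=1, with C=k**2 + 4*k/3 + 5/6.
f must satisfy (1)·f(k+1) − (1)·f(k) = k**2 + 4*k/3 + 5/6.
deg f ≤ 3 (via 0,0,2).
Solve for f: f(k) = k*(2*k**2 + k + 2)/6 (degree 3 ≤ 3).
So s_k = (B(k−1)f/C)·t_k = (k*(2*k**2 + k + 2)/(6*k**2 + 8*k + 5))·t_k = k*(2*k**2 + k + 2).
s_(k+1) − s_k = 6*k**2 + 8*k + 5 = t_k.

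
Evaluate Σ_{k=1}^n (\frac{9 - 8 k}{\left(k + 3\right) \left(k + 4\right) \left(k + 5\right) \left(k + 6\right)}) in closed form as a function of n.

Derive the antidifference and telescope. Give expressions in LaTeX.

S(n) = \frac{n \left(- n^{2} - 15 n + 22\right)}{24 \left(n^{3} + 15 n^{2} + 74 n + 120\right)}

t_(k+1)/t_k = (k + 3)*(8*k - 1)/((k + 7)*(8*k - 9)).
Factor: A=k + 3; B=k + 7; C=k - 9/8.
Solve (k + 3)·f(k+1) − (k + 6)·f(k) = k - 9/8.
From deg A=1, deg B=1, deg C=1: d=3.
Solving with deg f ≤ 3: f(k) = k*(k**2 + 12*k - 193)/480.
Certificate R = B(k−1)f/C = k*(k + 6)*(k**2 + 12*k - 193)/(60*(8*k - 9)) gives s_k = k*(-k**2 - 12*k + 193)/(60*(k + 3)*(k + 4)*(k + 5)).
s_(k+1) − s_k = (9 - 8*k)/(k**4 + 18*k**3 + 119*k**2 + 342*k + 360) = t_k.
Telescope: S(n) = s_(n+1) − s_(1) = (-n**3 - 15*n**2 + 166*n + 180)/(60*(n**3 + 15*n**2 + 74*n + 120)) − (1/40) = n*(-n**2 - 15*n + 22)/(24*(n**3 + 15*n**2 + 74*n + 120)).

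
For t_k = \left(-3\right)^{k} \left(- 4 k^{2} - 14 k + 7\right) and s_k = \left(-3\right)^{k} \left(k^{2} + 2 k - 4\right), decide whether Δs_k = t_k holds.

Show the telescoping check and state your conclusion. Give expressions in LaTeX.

s_(k+1) = (-3)**(k + 1)*(k**2 + 4*k - 1)
s_(k+1) − s_k = (-3)**k*(-4*k**2 - 14*k + 7)
(s_(k+1) − s_k) − t_k = 0

Valid — Δs_k = t_k.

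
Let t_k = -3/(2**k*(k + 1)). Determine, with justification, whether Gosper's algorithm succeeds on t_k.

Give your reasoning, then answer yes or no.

No; the degree bound rules out any f.

t_(k+1)/t_k = (k + 1)/(2*(k + 2)).
A = k/2 + 1/2, B = k + 2, C = 1.
Solve (k/2 + 1/2)·f(k+1) − (k + 1)·f(k) = 1.
From deg A=1, deg B=1, deg C=0: d=-1.
Negative degree bound (-1): no f exists, t_k not Gosper-summable.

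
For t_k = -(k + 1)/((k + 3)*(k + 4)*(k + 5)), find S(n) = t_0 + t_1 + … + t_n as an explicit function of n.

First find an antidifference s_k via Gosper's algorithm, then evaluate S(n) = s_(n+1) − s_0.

S(n) = (-n**2 - 3*n - 2)/(6*(n**2 + 9*n + 20))

r(k) = (k + 2)*(k + 3)/((k + 1)*(k + 6)) after simplifying.
Gosper form: A/B · C(k+1)/C(k) with A=k + 3, B=k + 6, C=k + 1.
f must satisfy (k + 3)·f(k+1) − (k + 5)·f(k) = k + 1.
Bound: deg f ≤ 2.
Coefficient equations give f(k) = k*(k + 1)/6.
Get s_k = R·t_k = k*(-k - 1)/(6*(k + 3)*(k + 4)) with R(k) = B(k−1)f(k)/C(k) = k*(k + 5)/6.
Verify: (-k - 1)/(k**3 + 12*k**2 + 47*k + 60) matches t_k.
Telescope: S(n) = s_(n+1) − s_(0) = (-n**2 - 3*n - 2)/(6*(n**2 + 9*n + 20)) − (0) = (-n**2 - 3*n - 2)/(6*(n**2 + 9*n + 20)).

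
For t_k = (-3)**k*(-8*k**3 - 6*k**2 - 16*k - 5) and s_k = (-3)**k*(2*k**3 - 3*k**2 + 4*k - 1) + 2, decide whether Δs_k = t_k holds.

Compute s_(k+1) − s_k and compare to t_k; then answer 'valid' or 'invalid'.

s_(k+1) = (-3)**(k + 1)*(4*k + 2*(k + 1)**3 - 3*(k + 1)**2 + 3) + 2
s_(k+1) − s_k = (-3)**k*(-8*k**3 - 6*k**2 - 16*k - 5)
(s_(k+1) − s_k) − t_k = 0

Valid — Δs_k = t_k.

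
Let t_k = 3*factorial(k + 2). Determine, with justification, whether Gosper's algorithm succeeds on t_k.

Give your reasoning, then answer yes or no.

Compute t_(k+1)/t_k: get k + 3.
A = k + 3, B = 1, C = 1.
Set up (k + 3)·f(k+1) − (1)·f(k) − (1) = 0.
Degrees (1,0,0) ⇒ d ≤ -1.
Negative degree bound (-1): no f exists, t_k not Gosper-summable.

No — negative degree bound, so no certificate f.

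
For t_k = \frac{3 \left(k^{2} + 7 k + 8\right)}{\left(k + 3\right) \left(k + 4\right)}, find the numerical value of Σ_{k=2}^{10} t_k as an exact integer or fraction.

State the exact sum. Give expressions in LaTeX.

Σ = 891/35

r(k) = (k + 3)*(7*k + (k + 1)**2 + 15)/((k + 5)*(k**2 + 7*k + 8)) after simplifying.
Gosper form: A/B · C(k+1)/C(k) with A=k + 3, B=k + 5, C=k**2 + 7*k + 8.
Set up (k + 3)·f(k+1) − (k + 4)·f(k) − (k**2 + 7*k + 8) = 0.
deg f ≤ 2 (via 1,1,2).
A polynomial solution: f(k) = k*(3*k + 5)/3.
Then R = B(k−1)f/C = k*(k + 4)*(3*k + 5)/(3*(k**2 + 7*k + 8)), so s_k = R(k)·t_k = k*(3*k + 5)/(k + 3).
Check: Δs_k = 3*(k**2 + 7*k + 8)/(k**2 + 7*k + 12). ✓
Sum = s_(11) − s_(2); s_(11) = 209/7, s_(2) = 22/5 ⇒ 891/35.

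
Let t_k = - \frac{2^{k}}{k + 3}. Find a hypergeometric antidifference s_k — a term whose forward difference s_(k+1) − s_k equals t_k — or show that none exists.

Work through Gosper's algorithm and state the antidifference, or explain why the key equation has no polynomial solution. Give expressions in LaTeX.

Compute t_(k+1)/t_k: get 2*(k + 3)/(k + 4).
Normal form (A,B,C) = (2*k + 6, k + 4, 1).
f must satisfy (2*k + 6)·f(k+1) − (k + 3)·f(k) = 1.
Degrees (1,1,0) ⇒ d ≤ -1.
d = -1 < 0 ⇒ no nonzero polynomial f; not summable.

no hypergeometric antidifference exists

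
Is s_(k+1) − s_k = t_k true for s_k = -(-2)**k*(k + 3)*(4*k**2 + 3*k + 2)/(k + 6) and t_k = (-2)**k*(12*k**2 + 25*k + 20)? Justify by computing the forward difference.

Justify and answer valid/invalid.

s_(k+1) = 2*(-2)**k*(k + 4)*(3*k + 4*(k + 1)**2 + 5)/(k + 7)
s_(k+1) − s_k = (-2)**k*(12*k**4 + 145*k**3 + 546*k**2 + 791*k + 474)/(k**2 + 13*k + 42)
(s_(k+1) − s_k) − t_k = (-2)**k*(-36*k**3 - 303*k**2 - 519*k - 366)/(k**2 + 13*k + 42)

Invalid: residual (-2)**k*(-36*k**3 - 303*k**2 - 519*k - 366)/(k**2 + 13*k + 42) ≠ 0.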